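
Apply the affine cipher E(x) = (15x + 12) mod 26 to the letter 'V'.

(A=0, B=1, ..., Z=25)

Step 1: Convert 'V' to number: x = 21.
Step 2: E(21) = (15 * 21 + 12) mod 26 = 327 mod 26 = 15.
Step 3: Convert 15 back to letter: P.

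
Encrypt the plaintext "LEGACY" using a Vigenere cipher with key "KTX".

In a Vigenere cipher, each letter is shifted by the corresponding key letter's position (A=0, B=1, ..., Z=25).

Step 1: Repeat key to match plaintext length:
  Plaintext: LEGACY
  Key:       KTXKTX
Step 2: Encrypt each letter:
  L(11) + K(10) = (11+10) mod 26 = 21 = V
  E(4) + T(19) = (4+19) mod 26 = 23 = X
  G(6) + X(23) = (6+23) mod 26 = 3 = D
  A(0) + K(10) = (0+10) mod 26 = 10 = K
  C(2) + T(19) = (2+19) mod 26 = 21 = V
  Y(24) + X(23) = (24+23) mod 26 = 21 = V
Ciphertext: VXDKVV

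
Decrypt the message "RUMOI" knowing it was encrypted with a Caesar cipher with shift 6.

Step 1: Reverse the shift by subtracting 6 from each letter position.
  R (position 17) -> position (17-6) mod 26 = 11 -> L
  U (position 20) -> position (20-6) mod 26 = 14 -> O
  M (position 12) -> position (12-6) mod 26 = 6 -> G
  O (position 14) -> position (14-6) mod 26 = 8 -> I
  I (position 8) -> position (8-6) mod 26 = 2 -> C
Decrypted message: LOGIC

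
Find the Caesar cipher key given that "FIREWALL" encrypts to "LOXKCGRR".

Step 1: Compare first letters: F (position 5) -> L (position 11).
Step 2: Shift = (11 - 5) mod 26 = 6.
The shift value is 6.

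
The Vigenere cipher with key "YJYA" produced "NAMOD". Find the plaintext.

Step 1: Extend key: YJYAY
Step 2: Decrypt each letter (c - k) mod 26:
  N(13) - Y(24) = (13-24) mod 26 = 15 = P
  A(0) - J(9) = (0-9) mod 26 = 17 = R
  M(12) - Y(24) = (12-24) mod 26 = 14 = O
  O(14) - A(0) = (14-0) mod 26 = 14 = O
  D(3) - Y(24) = (3-24) mod 26 = 5 = F
Plaintext: PROOF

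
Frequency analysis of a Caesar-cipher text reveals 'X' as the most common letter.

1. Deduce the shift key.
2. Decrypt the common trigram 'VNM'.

Step 1: In English, 'E' is the most frequent letter (12.7%).
Step 2: The most frequent ciphertext letter is 'X' (position 23).
Step 3: Shift = (23 - 4) mod 26 = 19.
Step 4: Decrypt 'VNM' by shifting back 19:
  V -> C
  N -> U
  M -> T
Step 5: 'VNM' decrypts to 'CUT'.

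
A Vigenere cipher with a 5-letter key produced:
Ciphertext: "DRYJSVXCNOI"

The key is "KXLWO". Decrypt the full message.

Step 1: Key 'KXLWO' has length 5. Extended key: KXLWOKXLWOK
Step 2: Decrypt each position:
  D(3) - K(10) = 19 = T
  R(17) - X(23) = 20 = U
  Y(24) - L(11) = 13 = N
  J(9) - W(22) = 13 = N
  S(18) - O(14) = 4 = E
  V(21) - K(10) = 11 = L
  X(23) - X(23) = 0 = A
  C(2) - L(11) = 17 = R
  N(13) - W(22) = 17 = R
  O(14) - O(14) = 0 = A
  I(8) - K(10) = 24 = Y
Plaintext: TUNNELARRAY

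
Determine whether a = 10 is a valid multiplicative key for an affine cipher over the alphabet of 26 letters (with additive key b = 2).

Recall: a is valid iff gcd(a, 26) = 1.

Step 1: Compute gcd(10, 26).
Step 2: gcd(10, 26) = 2.
Since gcd = 2 != 1, 10 shares a common factor with 26, so it cannot be used.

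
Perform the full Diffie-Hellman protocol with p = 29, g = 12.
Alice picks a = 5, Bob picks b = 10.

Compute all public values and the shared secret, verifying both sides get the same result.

Step 1: A = g^a mod p = 12^5 mod 29 = 12.
Step 2: B = g^b mod p = 12^10 mod 29 = 28.
Step 3: Alice computes s = B^a mod p = 28^5 mod 29 = 28.
Step 4: Bob computes s = A^b mod p = 12^10 mod 29 = 28.
Both sides agree: shared secret = 28.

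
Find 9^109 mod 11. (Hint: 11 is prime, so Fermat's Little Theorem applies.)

Step 1: Since 11 is prime, by Fermat's Little Theorem: 9^10 = 1 (mod 11).
Step 2: Reduce exponent: 109 mod 10 = 9.
Step 3: So 9^109 = 9^9 (mod 11).
Step 4: 9^9 mod 11 = 5.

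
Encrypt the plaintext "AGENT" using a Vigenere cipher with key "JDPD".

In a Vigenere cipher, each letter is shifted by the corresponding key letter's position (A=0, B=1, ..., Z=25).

Step 1: Repeat key to match plaintext length:
  Plaintext: AGENT
  Key:       JDPDJ
Step 2: Encrypt each letter:
  A(0) + J(9) = (0+9) mod 26 = 9 = J
  G(6) + D(3) = (6+3) mod 26 = 9 = J
  E(4) + P(15) = (4+15) mod 26 = 19 = T
  N(13) + D(3) = (13+3) mod 26 = 16 = Q
  T(19) + J(9) = (19+9) mod 26 = 2 = C
Ciphertext: JJTQC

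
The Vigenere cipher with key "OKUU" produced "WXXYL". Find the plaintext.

Step 1: Extend key: OKUUO
Step 2: Decrypt each letter (c - k) mod 26:
  W(22) - O(14) = (22-14) mod 26 = 8 = I
  X(23) - K(10) = (23-10) mod 26 = 13 = N
  X(23) - U(20) = (23-20) mod 26 = 3 = D
  Y(24) - U(20) = (24-20) mod 26 = 4 = E
  L(11) - O(14) = (11-14) mod 26 = 23 = X
Plaintext: INDEX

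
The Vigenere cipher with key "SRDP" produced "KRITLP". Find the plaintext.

Step 1: Extend key: SRDPSR
Step 2: Decrypt each letter (c - k) mod 26:
  K(10) - S(18) = (10-18) mod 26 = 18 = S
  R(17) - R(17) = (17-17) mod 26 = 0 = A
  I(8) - D(3) = (8-3) mod 26 = 5 = F
  T(19) - P(15) = (19-15) mod 26 = 4 = E
  L(11) - S(18) = (11-18) mod 26 = 19 = T
  P(15) - R(17) = (15-17) mod 26 = 24 = Y
Plaintext: SAFETY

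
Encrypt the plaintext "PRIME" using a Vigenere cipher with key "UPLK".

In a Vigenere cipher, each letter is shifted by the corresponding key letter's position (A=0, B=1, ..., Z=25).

Step 1: Repeat key to match plaintext length:
  Plaintext: PRIME
  Key:       UPLKU
Step 2: Encrypt each letter:
  P(15) + U(20) = (15+20) mod 26 = 9 = J
  R(17) + P(15) = (17+15) mod 26 = 6 = G
  I(8) + L(11) = (8+11) mod 26 = 19 = T
  M(12) + K(10) = (12+10) mod 26 = 22 = W
  E(4) + U(20) = (4+20) mod 26 = 24 = Y
Ciphertext: JGTWY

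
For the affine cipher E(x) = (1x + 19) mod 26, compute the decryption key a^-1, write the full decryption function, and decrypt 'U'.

Step 1: Find a^-1, the modular inverse of 1 mod 26.
Step 2: We need 1 * a^-1 = 1 (mod 26).
Step 3: 1 * 1 = 1 = 0 * 26 + 1, so a^-1 = 1.
Step 4: D(y) = 1(y - 19) mod 26.
Step 5: Apply to 'U' (y = 20): D(20) = 1 * (20 - 19) mod 26 = 1 * 1 mod 26 = 1 -> 'B'.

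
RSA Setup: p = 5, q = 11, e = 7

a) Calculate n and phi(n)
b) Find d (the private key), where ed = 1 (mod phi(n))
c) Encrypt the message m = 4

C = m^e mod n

Step 1: n = 5 * 11 = 55.
Step 2: phi(n) = (5-1)(11-1) = 4 * 10 = 40.
Step 3: Find d = 7^(-1) mod 40 = 23.
  Verify: 7 * 23 = 161 = 1 (mod 40).
Step 4: C = 4^7 mod 55 = 49.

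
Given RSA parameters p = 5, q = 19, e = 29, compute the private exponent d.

Step 1: n = 5 * 19 = 95.
Step 2: phi(n) = 4 * 18 = 72.
Step 3: Find d such that 29 * d = 1 (mod 72).
Step 4: d = 29^(-1) mod 72 = 5.
Verification: 29 * 5 = 145 = 2 * 72 + 1.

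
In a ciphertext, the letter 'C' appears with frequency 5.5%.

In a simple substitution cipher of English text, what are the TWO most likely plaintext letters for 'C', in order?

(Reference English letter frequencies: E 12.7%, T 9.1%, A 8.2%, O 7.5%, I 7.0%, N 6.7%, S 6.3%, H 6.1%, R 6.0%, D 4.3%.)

Step 1: Observed frequency of 'C' is 5.5%.
Step 2: Compute distances to each reference frequency and sort:
  R (6.0%): difference = 0.5% <-- BEST
  H (6.1%): difference = 0.6% <-- RUNNER-UP
  S (6.3%): difference = 0.8%
  N (6.7%): difference = 1.2%
  D (4.3%): difference = 1.2%
Step 3: Most likely is 'R' (6.0%, diff 0.5%); second most likely is 'H' (6.1%, diff 0.6%).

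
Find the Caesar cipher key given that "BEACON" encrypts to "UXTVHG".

Step 1: Compare first letters: B (position 1) -> U (position 20).
Step 2: Shift = (20 - 1) mod 26 = 19.
The shift value is 19.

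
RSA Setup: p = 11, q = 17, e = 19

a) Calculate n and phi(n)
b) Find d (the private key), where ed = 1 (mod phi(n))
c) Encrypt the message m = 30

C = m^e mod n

Step 1: n = 11 * 17 = 187.
Step 2: phi(n) = (11-1)(17-1) = 10 * 16 = 160.
Step 3: Find d = 19^(-1) mod 160 = 59.
  Verify: 19 * 59 = 1121 = 1 (mod 160).
Step 4: C = 30^19 mod 187 = 106.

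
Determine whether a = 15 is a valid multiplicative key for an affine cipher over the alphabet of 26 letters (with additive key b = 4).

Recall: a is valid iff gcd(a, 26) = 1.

Step 1: Compute gcd(15, 26).
Step 2: gcd(15, 26) = 1.
Since gcd = 1, 15 is coprime with 26, so it is a valid key.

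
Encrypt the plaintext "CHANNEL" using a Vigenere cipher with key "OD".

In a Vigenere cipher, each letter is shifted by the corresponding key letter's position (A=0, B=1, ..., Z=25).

Step 1: Repeat key to match plaintext length:
  Plaintext: CHANNEL
  Key:       ODODODO
Step 2: Encrypt each letter:
  C(2) + O(14) = (2+14) mod 26 = 16 = Q
  H(7) + D(3) = (7+3) mod 26 = 10 = K
  A(0) + O(14) = (0+14) mod 26 = 14 = O
  N(13) + D(3) = (13+3) mod 26 = 16 = Q
  N(13) + O(14) = (13+14) mod 26 = 1 = B
  E(4) + D(3) = (4+3) mod 26 = 7 = H
  L(11) + O(14) = (11+14) mod 26 = 25 = Z
Ciphertext: QKOQBHZ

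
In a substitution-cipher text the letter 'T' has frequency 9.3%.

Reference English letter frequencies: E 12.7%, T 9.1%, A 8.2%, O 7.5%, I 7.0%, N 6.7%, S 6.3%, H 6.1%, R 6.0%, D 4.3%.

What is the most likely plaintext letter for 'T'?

Step 1: The observed frequency is 9.3%.
Step 2: Compare with English frequencies:
  E: 12.7% (difference: 3.4%)
  T: 9.1% (difference: 0.2%) <-- closest
  A: 8.2% (difference: 1.1%)
  O: 7.5% (difference: 1.8%)
  I: 7.0% (difference: 2.3%)
  N: 6.7% (difference: 2.6%)
  S: 6.3% (difference: 3.0%)
  H: 6.1% (difference: 3.2%)
  R: 6.0% (difference: 3.3%)
  D: 4.3% (difference: 5.0%)
Step 3: 'T' most likely represents 'T' (frequency 9.1%).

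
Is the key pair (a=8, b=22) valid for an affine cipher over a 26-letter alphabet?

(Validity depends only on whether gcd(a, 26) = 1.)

Step 1: Compute gcd(8, 26).
Step 2: gcd(8, 26) = 2.
Since gcd = 2 != 1, 8 shares a common factor with 26, so it cannot be used.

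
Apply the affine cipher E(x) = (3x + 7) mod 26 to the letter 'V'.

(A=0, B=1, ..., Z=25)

Step 1: Convert 'V' to number: x = 21.
Step 2: E(21) = (3 * 21 + 7) mod 26 = 70 mod 26 = 18.
Step 3: Convert 18 back to letter: S.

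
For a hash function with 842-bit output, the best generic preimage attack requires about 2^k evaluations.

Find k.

Step 1: The hash has a 842-bit output.
Step 2: Preimage resistance means: given a digest h(x), it should be infeasible to find any input that hashes to it.
With a 842-bit output there are 2^842 possible digests, so a generic brute-force preimage search costs about 2^842 evaluations.
Step 3: Security level = 842 bits.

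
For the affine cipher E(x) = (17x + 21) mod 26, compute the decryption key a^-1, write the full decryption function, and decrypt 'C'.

Step 1: Find a^-1, the modular inverse of 17 mod 26.
Step 2: We need 17 * a^-1 = 1 (mod 26).
Step 3: 17 * 23 = 391 = 15 * 26 + 1, so a^-1 = 23.
Step 4: D(y) = 23(y - 21) mod 26.
Step 5: Apply to 'C' (y = 2): D(2) = 23 * (2 - 21) mod 26 = 23 * -19 mod 26 = 5 -> 'F'.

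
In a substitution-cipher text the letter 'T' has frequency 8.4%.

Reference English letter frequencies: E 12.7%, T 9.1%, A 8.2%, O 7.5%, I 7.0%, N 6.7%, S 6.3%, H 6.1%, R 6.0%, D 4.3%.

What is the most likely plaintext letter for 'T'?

Step 1: The observed frequency is 8.4%.
Step 2: Compare with English frequencies:
  E: 12.7% (difference: 4.3%)
  T: 9.1% (difference: 0.7%)
  A: 8.2% (difference: 0.2%) <-- closest
  O: 7.5% (difference: 0.9%)
  I: 7.0% (difference: 1.4%)
  N: 6.7% (difference: 1.7%)
  S: 6.3% (difference: 2.1%)
  H: 6.1% (difference: 2.3%)
  R: 6.0% (difference: 2.4%)
  D: 4.3% (difference: 4.1%)
Step 3: 'T' most likely represents 'A' (frequency 8.2%).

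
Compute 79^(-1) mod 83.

Step 1: We need x such that 79 * x = 1 (mod 83).
Step 2: Using the extended Euclidean algorithm or trial:
  79 * 62 = 4898 = 59 * 83 + 1.
Step 3: Since 4898 mod 83 = 1, the inverse is x = 62.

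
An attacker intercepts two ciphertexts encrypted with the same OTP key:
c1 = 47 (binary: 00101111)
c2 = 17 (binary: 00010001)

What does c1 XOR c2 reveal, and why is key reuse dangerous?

Step 1: c1 XOR c2 = (m1 XOR k) XOR (m2 XOR k).
Step 2: By XOR associativity/commutativity: = m1 XOR m2 XOR k XOR k = m1 XOR m2.
Step 3: 00101111 XOR 00010001 = 00111110 = 62.
Step 4: The key cancels out! An attacker learns m1 XOR m2 = 62, revealing the relationship between plaintexts.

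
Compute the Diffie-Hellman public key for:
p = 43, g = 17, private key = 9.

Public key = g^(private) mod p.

Step 1: A = g^a mod p = 17^9 mod 43.
  17^1 mod 43 = 17
  17^2 mod 43 = (17 * 17) mod 43 = 31
  17^3 mod 43 = (31 * 17) mod 43 = 11
  17^4 mod 43 = (11 * 17) mod 43 = 15
  17^5 mod 43 = (15 * 17) mod 43 = 40
  17^6 mod 43 = (40 * 17) mod 43 = 35
  17^7 mod 43 = (35 * 17) mod 43 = 36
  17^8 mod 43 = (36 * 17) mod 43 = 10
  17^9 mod 43 = (10 * 17) mod 43 = 41
Result: A = 41.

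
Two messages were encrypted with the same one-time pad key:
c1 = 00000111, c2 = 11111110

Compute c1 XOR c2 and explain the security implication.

Step 1: c1 XOR c2 = (m1 XOR k) XOR (m2 XOR k).
Step 2: By XOR associativity/commutativity: = m1 XOR m2 XOR k XOR k = m1 XOR m2.
Step 3: 00000111 XOR 11111110 = 11111001 = 249.
Step 4: The key cancels out! An attacker learns m1 XOR m2 = 249, revealing the relationship between plaintexts.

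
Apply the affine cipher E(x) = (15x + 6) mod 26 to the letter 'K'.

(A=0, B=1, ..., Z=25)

Step 1: Convert 'K' to number: x = 10.
Step 2: E(10) = (15 * 10 + 6) mod 26 = 156 mod 26 = 0.
Step 3: Convert 0 back to letter: A.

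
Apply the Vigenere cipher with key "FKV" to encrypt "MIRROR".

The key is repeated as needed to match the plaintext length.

Step 1: Repeat key to match plaintext length:
  Plaintext: MIRROR
  Key:       FKVFKV
Step 2: Encrypt each letter:
  M(12) + F(5) = (12+5) mod 26 = 17 = R
  I(8) + K(10) = (8+10) mod 26 = 18 = S
  R(17) + V(21) = (17+21) mod 26 = 12 = M
  R(17) + F(5) = (17+5) mod 26 = 22 = W
  O(14) + K(10) = (14+10) mod 26 = 24 = Y
  R(17) + V(21) = (17+21) mod 26 = 12 = M
Ciphertext: RSMWYM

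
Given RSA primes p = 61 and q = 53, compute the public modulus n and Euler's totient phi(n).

Step 1: n = p * q = 61 * 53 = 3233.
Step 2: phi(n) = (p-1)(q-1) = 60 * 52 = 3120.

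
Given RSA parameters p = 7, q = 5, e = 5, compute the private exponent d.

Step 1: n = 7 * 5 = 35.
Step 2: phi(n) = 6 * 4 = 24.
Step 3: Find d such that 5 * d = 1 (mod 24).
Step 4: d = 5^(-1) mod 24 = 5.
Verification: 5 * 5 = 25 = 1 * 24 + 1.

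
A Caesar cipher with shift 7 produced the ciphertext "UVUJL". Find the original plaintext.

Step 1: Reverse the shift by subtracting 7 from each letter position.
  U (position 20) -> position (20-7) mod 26 = 13 -> N
  V (position 21) -> position (21-7) mod 26 = 14 -> O
  U (position 20) -> position (20-7) mod 26 = 13 -> N
  J (position 9) -> position (9-7) mod 26 = 2 -> C
  L (position 11) -> position (11-7) mod 26 = 4 -> E
Decrypted message: NONCE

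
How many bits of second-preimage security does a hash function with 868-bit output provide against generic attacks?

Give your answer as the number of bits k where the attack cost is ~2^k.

Step 1: The hash has a 868-bit output.
Step 2: Second-preimage resistance means: given a specific input x, it should be infeasible to find a different y with h(y) = h(x).
With a 868-bit output, a generic search for a second preimage costs about 2^868 evaluations (each trial matches the fixed target with probability 2^-868).
Step 3: Security level = 868 bits.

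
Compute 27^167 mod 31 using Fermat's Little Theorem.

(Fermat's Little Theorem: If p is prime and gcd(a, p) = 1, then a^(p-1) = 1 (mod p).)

Step 1: Since 31 is prime, by Fermat's Little Theorem: 27^30 = 1 (mod 31).
Step 2: Reduce exponent: 167 mod 30 = 17.
Step 3: So 27^167 = 27^17 (mod 31).
Step 4: 27^17 mod 31 = 15.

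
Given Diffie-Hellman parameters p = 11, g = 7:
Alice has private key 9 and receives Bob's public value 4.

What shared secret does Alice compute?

Step 1: s = B^a mod p = 4^9 mod 11.
  4^1 mod 11 = 4
  4^2 mod 11 = (4 * 4) mod 11 = 5
  4^3 mod 11 = (5 * 4) mod 11 = 9
  4^4 mod 11 = (9 * 4) mod 11 = 3
  4^5 mod 11 = (3 * 4) mod 11 = 1
  4^6 mod 11 = (1 * 4) mod 11 = 4
  4^7 mod 11 = (4 * 4) mod 11 = 5
  4^8 mod 11 = (5 * 4) mod 11 = 9
  4^9 mod 11 = (9 * 4) mod 11 = 3
Result: shared secret = 3.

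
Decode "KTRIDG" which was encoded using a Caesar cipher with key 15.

Step 1: Reverse the shift by subtracting 15 from each letter position.
  K (position 10) -> position (10-15) mod 26 = 21 -> V
  T (position 19) -> position (19-15) mod 26 = 4 -> E
  R (position 17) -> position (17-15) mod 26 = 2 -> C
  I (position 8) -> position (8-15) mod 26 = 19 -> T
  D (position 3) -> position (3-15) mod 26 = 14 -> O
  G (position 6) -> position (6-15) mod 26 = 17 -> R
Decrypted message: VECTOR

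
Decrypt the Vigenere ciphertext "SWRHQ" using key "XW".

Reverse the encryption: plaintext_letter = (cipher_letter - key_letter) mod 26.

Step 1: Extend key: XWXWX
Step 2: Decrypt each letter (c - k) mod 26:
  S(18) - X(23) = (18-23) mod 26 = 21 = V
  W(22) - W(22) = (22-22) mod 26 = 0 = A
  R(17) - X(23) = (17-23) mod 26 = 20 = U
  H(7) - W(22) = (7-22) mod 26 = 11 = L
  Q(16) - X(23) = (16-23) mod 26 = 19 = T
Plaintext: VAULT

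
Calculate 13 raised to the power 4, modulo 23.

Step 1: Compute 13^4 mod 23 step by step, reducing modulo 23 at each step.
  13^1 mod 23 = 13
  13^2 mod 23 = (13 * 13) mod 23 = 8
  13^3 mod 23 = (8 * 13) mod 23 = 12
  13^4 mod 23 = (12 * 13) mod 23 = 18
Step 2: Result = 18.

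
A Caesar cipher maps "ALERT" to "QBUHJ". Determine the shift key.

Step 1: Compare first letters: A (position 0) -> Q (position 16).
Step 2: Shift = (16 - 0) mod 26 = 16.
The shift value is 16.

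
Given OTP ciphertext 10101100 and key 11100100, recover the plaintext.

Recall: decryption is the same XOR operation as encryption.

Step 1: XOR ciphertext with key:
  Ciphertext: 10101100
  Key:        11100100
  XOR:        01001000
Step 2: Plaintext = 01001000 = 72 in decimal.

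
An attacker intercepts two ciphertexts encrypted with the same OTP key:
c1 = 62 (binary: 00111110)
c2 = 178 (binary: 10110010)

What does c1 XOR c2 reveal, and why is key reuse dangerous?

Step 1: c1 XOR c2 = (m1 XOR k) XOR (m2 XOR k).
Step 2: By XOR associativity/commutativity: = m1 XOR m2 XOR k XOR k = m1 XOR m2.
Step 3: 00111110 XOR 10110010 = 10001100 = 140.
Step 4: The key cancels out! An attacker learns m1 XOR m2 = 140, revealing the relationship between plaintexts.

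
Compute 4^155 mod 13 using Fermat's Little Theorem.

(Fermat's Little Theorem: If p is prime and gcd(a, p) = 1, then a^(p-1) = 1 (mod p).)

Step 1: Since 13 is prime, by Fermat's Little Theorem: 4^12 = 1 (mod 13).
Step 2: Reduce exponent: 155 mod 12 = 11.
Step 3: So 4^155 = 4^11 (mod 13).
Step 4: 4^11 mod 13 = 10.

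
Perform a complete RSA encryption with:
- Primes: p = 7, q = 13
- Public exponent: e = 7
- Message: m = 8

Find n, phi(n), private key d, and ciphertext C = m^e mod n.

Step 1: n = 7 * 13 = 91.
Step 2: phi(n) = (7-1)(13-1) = 6 * 12 = 72.
Step 3: Find d = 7^(-1) mod 72 = 31.
  Verify: 7 * 31 = 217 = 1 (mod 72).
Step 4: C = 8^7 mod 91 = 57.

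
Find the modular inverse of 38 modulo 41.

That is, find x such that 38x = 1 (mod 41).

Step 1: We need x such that 38 * x = 1 (mod 41).
Step 2: Using the extended Euclidean algorithm or trial:
  38 * 27 = 1026 = 25 * 41 + 1.
Step 3: Since 1026 mod 41 = 1, the inverse is x = 27.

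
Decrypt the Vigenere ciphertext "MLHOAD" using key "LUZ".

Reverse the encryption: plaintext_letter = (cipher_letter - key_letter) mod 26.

Step 1: Extend key: LUZLUZ
Step 2: Decrypt each letter (c - k) mod 26:
  M(12) - L(11) = (12-11) mod 26 = 1 = B
  L(11) - U(20) = (11-20) mod 26 = 17 = R
  H(7) - Z(25) = (7-25) mod 26 = 8 = I
  O(14) - L(11) = (14-11) mod 26 = 3 = D
  A(0) - U(20) = (0-20) mod 26 = 6 = G
  D(3) - Z(25) = (3-25) mod 26 = 4 = E
Plaintext: BRIDGE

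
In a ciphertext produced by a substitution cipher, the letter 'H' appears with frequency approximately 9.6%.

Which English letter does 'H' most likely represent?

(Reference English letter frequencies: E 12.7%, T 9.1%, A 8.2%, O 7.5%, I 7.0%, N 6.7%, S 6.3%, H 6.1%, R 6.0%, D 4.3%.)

Step 1: The observed frequency is 9.6%.
Step 2: Compare with English frequencies:
  E: 12.7% (difference: 3.1%)
  T: 9.1% (difference: 0.5%) <-- closest
  A: 8.2% (difference: 1.4%)
  O: 7.5% (difference: 2.1%)
  I: 7.0% (difference: 2.6%)
  N: 6.7% (difference: 2.9%)
  S: 6.3% (difference: 3.3%)
  H: 6.1% (difference: 3.5%)
  R: 6.0% (difference: 3.6%)
  D: 4.3% (difference: 5.3%)
Step 3: 'H' most likely represents 'T' (frequency 9.1%).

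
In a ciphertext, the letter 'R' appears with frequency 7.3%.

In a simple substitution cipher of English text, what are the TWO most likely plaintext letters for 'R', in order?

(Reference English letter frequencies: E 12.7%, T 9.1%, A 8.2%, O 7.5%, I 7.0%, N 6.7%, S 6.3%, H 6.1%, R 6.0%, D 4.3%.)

Step 1: Observed frequency of 'R' is 7.3%.
Step 2: Compute distances to each reference frequency and sort:
  O (7.5%): difference = 0.2% <-- BEST
  I (7.0%): difference = 0.3% <-- RUNNER-UP
  N (6.7%): difference = 0.6%
  A (8.2%): difference = 0.9%
  S (6.3%): difference = 1.0%
Step 3: Most likely is 'O' (7.5%, diff 0.2%); second most likely is 'I' (7.0%, diff 0.3%).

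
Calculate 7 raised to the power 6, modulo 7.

Step 1: Compute 7^6 mod 7 step by step, reducing modulo 7 at each step.
  7^1 mod 7 = 0
  7^2 mod 7 = (0 * 7) mod 7 = 0
  7^3 mod 7 = (0 * 7) mod 7 = 0
  7^4 mod 7 = (0 * 7) mod 7 = 0
  7^5 mod 7 = (0 * 7) mod 7 = 0
  7^6 mod 7 = (0 * 7) mod 7 = 0
Step 2: Result = 0.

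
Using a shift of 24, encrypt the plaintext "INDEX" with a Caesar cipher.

Step 1: For each letter, shift forward by 24 positions (mod 26).
  I (position 8) -> position (8+24) mod 26 = 6 -> G
  N (position 13) -> position (13+24) mod 26 = 11 -> L
  D (position 3) -> position (3+24) mod 26 = 1 -> B
  E (position 4) -> position (4+24) mod 26 = 2 -> C
  X (position 23) -> position (23+24) mod 26 = 21 -> V
Result: GLBCV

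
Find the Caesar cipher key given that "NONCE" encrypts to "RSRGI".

Step 1: Compare first letters: N (position 13) -> R (position 17).
Step 2: Shift = (17 - 13) mod 26 = 4.
The shift value is 4.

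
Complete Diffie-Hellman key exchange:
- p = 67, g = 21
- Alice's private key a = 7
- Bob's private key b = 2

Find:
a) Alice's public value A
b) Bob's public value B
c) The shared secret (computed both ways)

Step 1: A = g^a mod p = 21^7 mod 67 = 35.
Step 2: B = g^b mod p = 21^2 mod 67 = 39.
Step 3: Alice computes s = B^a mod p = 39^7 mod 67 = 19.
Step 4: Bob computes s = A^b mod p = 35^2 mod 67 = 19.
Both sides agree: shared secret = 19.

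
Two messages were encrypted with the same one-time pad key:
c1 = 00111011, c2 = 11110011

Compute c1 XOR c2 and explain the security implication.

Step 1: c1 XOR c2 = (m1 XOR k) XOR (m2 XOR k).
Step 2: By XOR associativity/commutativity: = m1 XOR m2 XOR k XOR k = m1 XOR m2.
Step 3: 00111011 XOR 11110011 = 11001000 = 200.
Step 4: The key cancels out! An attacker learns m1 XOR m2 = 200, revealing the relationship between plaintexts.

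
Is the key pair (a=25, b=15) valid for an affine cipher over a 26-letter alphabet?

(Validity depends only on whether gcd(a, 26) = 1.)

Step 1: Compute gcd(25, 26).
Step 2: gcd(25, 26) = 1.
Since gcd = 1, 25 is coprime with 26, so it is a valid key.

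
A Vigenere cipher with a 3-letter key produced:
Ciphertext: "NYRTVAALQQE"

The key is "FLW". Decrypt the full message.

Step 1: Key 'FLW' has length 3. Extended key: FLWFLWFLWFL
Step 2: Decrypt each position:
  N(13) - F(5) = 8 = I
  Y(24) - L(11) = 13 = N
  R(17) - W(22) = 21 = V
  T(19) - F(5) = 14 = O
  V(21) - L(11) = 10 = K
  A(0) - W(22) = 4 = E
  A(0) - F(5) = 21 = V
  L(11) - L(11) = 0 = A
  Q(16) - W(22) = 20 = U
  Q(16) - F(5) = 11 = L
  E(4) - L(11) = 19 = T
Plaintext: INVOKEVAULT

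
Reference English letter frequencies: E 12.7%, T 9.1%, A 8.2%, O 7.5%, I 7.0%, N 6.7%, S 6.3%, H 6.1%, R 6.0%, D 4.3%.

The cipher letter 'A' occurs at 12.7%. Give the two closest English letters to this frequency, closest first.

Step 1: Observed frequency of 'A' is 12.7%.
Step 2: Compute distances to each reference frequency and sort:
  E (12.7%): difference = 0.0% <-- BEST
  T (9.1%): difference = 3.6% <-- RUNNER-UP
  A (8.2%): difference = 4.5%
  O (7.5%): difference = 5.2%
  I (7.0%): difference = 5.7%
Step 3: Most likely is 'E' (12.7%, diff 0.0%); second most likely is 'T' (9.1%, diff 3.6%).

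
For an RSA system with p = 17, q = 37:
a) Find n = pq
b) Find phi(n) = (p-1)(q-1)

Step 1: n = p * q = 17 * 37 = 629.
Step 2: phi(n) = (p-1)(q-1) = 16 * 36 = 576.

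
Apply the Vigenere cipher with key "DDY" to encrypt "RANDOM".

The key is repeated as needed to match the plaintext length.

Step 1: Repeat key to match plaintext length:
  Plaintext: RANDOM
  Key:       DDYDDY
Step 2: Encrypt each letter:
  R(17) + D(3) = (17+3) mod 26 = 20 = U
  A(0) + D(3) = (0+3) mod 26 = 3 = D
  N(13) + Y(24) = (13+24) mod 26 = 11 = L
  D(3) + D(3) = (3+3) mod 26 = 6 = G
  O(14) + D(3) = (14+3) mod 26 = 17 = R
  M(12) + Y(24) = (12+24) mod 26 = 10 = K
Ciphertext: UDLGRK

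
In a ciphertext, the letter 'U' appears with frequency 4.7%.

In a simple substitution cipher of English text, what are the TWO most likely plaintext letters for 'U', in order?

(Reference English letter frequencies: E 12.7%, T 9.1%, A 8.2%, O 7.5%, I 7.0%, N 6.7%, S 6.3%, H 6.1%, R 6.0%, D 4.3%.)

Step 1: Observed frequency of 'U' is 4.7%.
Step 2: Compute distances to each reference frequency and sort:
  D (4.3%): difference = 0.4% <-- BEST
  R (6.0%): difference = 1.3% <-- RUNNER-UP
  H (6.1%): difference = 1.4%
  S (6.3%): difference = 1.6%
  N (6.7%): difference = 2.0%
Step 3: Most likely is 'D' (4.3%, diff 0.4%); second most likely is 'R' (6.0%, diff 1.3%).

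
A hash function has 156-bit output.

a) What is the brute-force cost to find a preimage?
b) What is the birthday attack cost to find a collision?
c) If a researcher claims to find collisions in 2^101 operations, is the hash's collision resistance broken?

Step 1: Preimage resistance requires brute-force of 2^156 operations.
Step 2: Collision resistance (birthday bound) = 2^(156/2) = 2^78.
Step 3: The claimed attack costs 2^101 operations.
Step 4: Since 2^101 >= 2^78, the claimed attack is no faster than the generic birthday attack, so this does not break collision resistance.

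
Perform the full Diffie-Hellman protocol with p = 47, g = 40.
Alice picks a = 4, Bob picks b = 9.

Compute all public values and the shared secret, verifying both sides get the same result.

Step 1: A = g^a mod p = 40^4 mod 47 = 4.
Step 2: B = g^b mod p = 40^9 mod 47 = 29.
Step 3: Alice computes s = B^a mod p = 29^4 mod 47 = 25.
Step 4: Bob computes s = A^b mod p = 4^9 mod 47 = 25.
Both sides agree: shared secret = 25.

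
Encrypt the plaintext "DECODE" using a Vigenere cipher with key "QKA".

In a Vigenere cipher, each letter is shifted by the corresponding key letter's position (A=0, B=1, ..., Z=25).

Step 1: Repeat key to match plaintext length:
  Plaintext: DECODE
  Key:       QKAQKA
Step 2: Encrypt each letter:
  D(3) + Q(16) = (3+16) mod 26 = 19 = T
  E(4) + K(10) = (4+10) mod 26 = 14 = O
  C(2) + A(0) = (2+0) mod 26 = 2 = C
  O(14) + Q(16) = (14+16) mod 26 = 4 = E
  D(3) + K(10) = (3+10) mod 26 = 13 = N
  E(4) + A(0) = (4+0) mod 26 = 4 = E
Ciphertext: TOCENE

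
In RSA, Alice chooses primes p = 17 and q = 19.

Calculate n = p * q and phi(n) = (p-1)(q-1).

Step 1: n = p * q = 17 * 19 = 323.
Step 2: phi(n) = (p-1)(q-1) = 16 * 18 = 288.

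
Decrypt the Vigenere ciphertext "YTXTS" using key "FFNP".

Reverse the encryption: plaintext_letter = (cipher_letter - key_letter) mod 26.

Step 1: Extend key: FFNPF
Step 2: Decrypt each letter (c - k) mod 26:
  Y(24) - F(5) = (24-5) mod 26 = 19 = T
  T(19) - F(5) = (19-5) mod 26 = 14 = O
  X(23) - N(13) = (23-13) mod 26 = 10 = K
  T(19) - P(15) = (19-15) mod 26 = 4 = E
  S(18) - F(5) = (18-5) mod 26 = 13 = N
Plaintext: TOKEN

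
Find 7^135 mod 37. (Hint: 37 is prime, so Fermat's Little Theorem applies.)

Step 1: Since 37 is prime, by Fermat's Little Theorem: 7^36 = 1 (mod 37).
Step 2: Reduce exponent: 135 mod 36 = 27.
Step 3: So 7^135 = 7^27 (mod 37).
Step 4: 7^27 mod 37 = 1.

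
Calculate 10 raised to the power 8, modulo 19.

Step 1: Compute 10^8 mod 19 step by step, reducing modulo 19 at each step.
  10^1 mod 19 = 10
  10^2 mod 19 = (10 * 10) mod 19 = 5
  10^3 mod 19 = (5 * 10) mod 19 = 12
  10^4 mod 19 = (12 * 10) mod 19 = 6
  10^5 mod 19 = (6 * 10) mod 19 = 3
  10^6 mod 19 = (3 * 10) mod 19 = 11
  10^7 mod 19 = (11 * 10) mod 19 = 15
  10^8 mod 19 = (15 * 10) mod 19 = 17
Step 2: Result = 17.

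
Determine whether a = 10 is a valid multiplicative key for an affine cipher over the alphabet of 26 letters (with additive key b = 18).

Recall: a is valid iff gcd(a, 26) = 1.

Step 1: Compute gcd(10, 26).
Step 2: gcd(10, 26) = 2.
Since gcd = 2 != 1, 10 shares a common factor with 26, so it cannot be used.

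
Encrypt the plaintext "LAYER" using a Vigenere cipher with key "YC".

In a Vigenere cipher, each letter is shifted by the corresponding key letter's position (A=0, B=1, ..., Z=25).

Step 1: Repeat key to match plaintext length:
  Plaintext: LAYER
  Key:       YCYCY
Step 2: Encrypt each letter:
  L(11) + Y(24) = (11+24) mod 26 = 9 = J
  A(0) + C(2) = (0+2) mod 26 = 2 = C
  Y(24) + Y(24) = (24+24) mod 26 = 22 = W
  E(4) + C(2) = (4+2) mod 26 = 6 = G
  R(17) + Y(24) = (17+24) mod 26 = 15 = P
Ciphertext: JCWGP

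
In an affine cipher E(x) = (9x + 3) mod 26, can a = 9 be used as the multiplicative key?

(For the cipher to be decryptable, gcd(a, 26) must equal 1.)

Step 1: Compute gcd(9, 26).
Step 2: gcd(9, 26) = 1.
Since gcd = 1, 9 is coprime with 26, so it is a valid key.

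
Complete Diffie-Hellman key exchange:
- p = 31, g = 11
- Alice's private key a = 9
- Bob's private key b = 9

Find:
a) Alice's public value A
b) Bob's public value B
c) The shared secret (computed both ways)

Step 1: A = g^a mod p = 11^9 mod 31 = 23.
Step 2: B = g^b mod p = 11^9 mod 31 = 23.
Step 3: Alice computes s = B^a mod p = 23^9 mod 31 = 27.
Step 4: Bob computes s = A^b mod p = 23^9 mod 31 = 27.
Both sides agree: shared secret = 27.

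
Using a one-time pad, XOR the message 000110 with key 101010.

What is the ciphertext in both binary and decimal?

Step 1: Write out the XOR operation bit by bit:
  Message: 000110
  Key:     101010
  XOR:     101100
Step 2: Convert to decimal: 101100 = 44.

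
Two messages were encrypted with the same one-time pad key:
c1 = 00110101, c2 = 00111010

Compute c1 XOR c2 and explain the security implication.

Step 1: c1 XOR c2 = (m1 XOR k) XOR (m2 XOR k).
Step 2: By XOR associativity/commutativity: = m1 XOR m2 XOR k XOR k = m1 XOR m2.
Step 3: 00110101 XOR 00111010 = 00001111 = 15.
Step 4: The key cancels out! An attacker learns m1 XOR m2 = 15, revealing the relationship between plaintexts.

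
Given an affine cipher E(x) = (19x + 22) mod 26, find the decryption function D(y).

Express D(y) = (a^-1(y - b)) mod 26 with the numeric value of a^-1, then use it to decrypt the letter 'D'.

Step 1: Find a^-1, the modular inverse of 19 mod 26.
Step 2: We need 19 * a^-1 = 1 (mod 26).
Step 3: 19 * 11 = 209 = 8 * 26 + 1, so a^-1 = 11.
Step 4: D(y) = 11(y - 22) mod 26.
Step 5: Apply to 'D' (y = 3): D(3) = 11 * (3 - 22) mod 26 = 11 * -19 mod 26 = 25 -> 'Z'.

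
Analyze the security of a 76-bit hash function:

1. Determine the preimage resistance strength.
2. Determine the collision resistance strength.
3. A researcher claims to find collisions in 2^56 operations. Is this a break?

Step 1: Preimage resistance requires brute-force of 2^76 operations.
Step 2: Collision resistance (birthday bound) = 2^(76/2) = 2^38.
Step 3: The claimed attack costs 2^56 operations.
Step 4: Since 2^56 >= 2^38, the claimed attack is no faster than the generic birthday attack, so this does not break collision resistance.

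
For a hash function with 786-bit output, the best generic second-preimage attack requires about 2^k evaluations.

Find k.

Step 1: The hash has a 786-bit output.
Step 2: Second-preimage resistance means: given a specific input x, it should be infeasible to find a different y with h(y) = h(x).
With a 786-bit output, a generic search for a second preimage costs about 2^786 evaluations (each trial matches the fixed target with probability 2^-786).
Step 3: Security level = 786 bits.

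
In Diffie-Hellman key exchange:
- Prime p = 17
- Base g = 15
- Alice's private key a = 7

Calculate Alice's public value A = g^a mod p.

Step 1: A = g^a mod p = 15^7 mod 17.
  15^1 mod 17 = 15
  15^2 mod 17 = (15 * 15) mod 17 = 4
  15^3 mod 17 = (4 * 15) mod 17 = 9
  15^4 mod 17 = (9 * 15) mod 17 = 16
  15^5 mod 17 = (16 * 15) mod 17 = 2
  15^6 mod 17 = (2 * 15) mod 17 = 13
  15^7 mod 17 = (13 * 15) mod 17 = 8
Result: A = 8.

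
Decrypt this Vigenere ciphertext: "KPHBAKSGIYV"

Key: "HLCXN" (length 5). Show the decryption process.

Step 1: Key 'HLCXN' has length 5. Extended key: HLCXNHLCXNH
Step 2: Decrypt each position:
  K(10) - H(7) = 3 = D
  P(15) - L(11) = 4 = E
  H(7) - C(2) = 5 = F
  B(1) - X(23) = 4 = E
  A(0) - N(13) = 13 = N
  K(10) - H(7) = 3 = D
  S(18) - L(11) = 7 = H
  G(6) - C(2) = 4 = E
  I(8) - X(23) = 11 = L
  Y(24) - N(13) = 11 = L
  V(21) - H(7) = 14 = O
Plaintext: DEFENDHELLO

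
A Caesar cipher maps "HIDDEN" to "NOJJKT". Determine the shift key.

Step 1: Compare first letters: H (position 7) -> N (position 13).
Step 2: Shift = (13 - 7) mod 26 = 6.
The shift value is 6.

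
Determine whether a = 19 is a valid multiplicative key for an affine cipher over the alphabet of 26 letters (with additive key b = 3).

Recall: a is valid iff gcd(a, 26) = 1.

Step 1: Compute gcd(19, 26).
Step 2: gcd(19, 26) = 1.
Since gcd = 1, 19 is coprime with 26, so it is a valid key.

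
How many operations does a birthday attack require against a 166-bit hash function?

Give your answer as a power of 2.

Step 1: The birthday paradox gives collision probability ~50% after sqrt(2^n) = 2^(n/2) hashes.
Step 2: For 166-bit output: 2^(166/2) = 2^83.
Step 3: Approximately 2^83 hash computations needed.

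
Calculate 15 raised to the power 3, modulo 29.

Step 1: Compute 15^3 mod 29 step by step, reducing modulo 29 at each step.
  15^1 mod 29 = 15
  15^2 mod 29 = (15 * 15) mod 29 = 22
  15^3 mod 29 = (22 * 15) mod 29 = 11
Step 2: Result = 11.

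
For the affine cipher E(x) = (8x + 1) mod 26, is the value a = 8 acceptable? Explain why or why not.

Step 1: Compute gcd(8, 26).
Step 2: gcd(8, 26) = 2.
Since gcd = 2 != 1, 8 shares a common factor with 26, so it cannot be used.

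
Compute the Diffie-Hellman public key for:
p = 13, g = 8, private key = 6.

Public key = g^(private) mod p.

Step 1: A = g^a mod p = 8^6 mod 13.
  8^1 mod 13 = 8
  8^2 mod 13 = (8 * 8) mod 13 = 12
  8^3 mod 13 = (12 * 8) mod 13 = 5
  8^4 mod 13 = (5 * 8) mod 13 = 1
  8^5 mod 13 = (1 * 8) mod 13 = 8
  8^6 mod 13 = (8 * 8) mod 13 = 12
Result: A = 12.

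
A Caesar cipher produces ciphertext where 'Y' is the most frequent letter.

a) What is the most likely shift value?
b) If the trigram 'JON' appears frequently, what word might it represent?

Step 1: In English, 'E' is the most frequent letter (12.7%).
Step 2: The most frequent ciphertext letter is 'Y' (position 24).
Step 3: Shift = (24 - 4) mod 26 = 20.
Step 4: Decrypt 'JON' by shifting back 20:
  J -> P
  O -> U
  N -> T
Step 5: 'JON' decrypts to 'PUT'.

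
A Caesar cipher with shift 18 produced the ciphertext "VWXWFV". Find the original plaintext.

Step 1: Reverse the shift by subtracting 18 from each letter position.
  V (position 21) -> position (21-18) mod 26 = 3 -> D
  W (position 22) -> position (22-18) mod 26 = 4 -> E
  X (position 23) -> position (23-18) mod 26 = 5 -> F
  W (position 22) -> position (22-18) mod 26 = 4 -> E
  F (position 5) -> position (5-18) mod 26 = 13 -> N
  V (position 21) -> position (21-18) mod 26 = 3 -> D
Decrypted message: DEFEND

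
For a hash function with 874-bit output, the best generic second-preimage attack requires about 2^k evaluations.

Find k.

Step 1: The hash has a 874-bit output.
Step 2: Second-preimage resistance means: given a specific input x, it should be infeasible to find a different y with h(y) = h(x).
With a 874-bit output, a generic search for a second preimage costs about 2^874 evaluations (each trial matches the fixed target with probability 2^-874).
Step 3: Security level = 874 bits.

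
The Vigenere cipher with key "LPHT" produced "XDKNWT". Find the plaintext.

Step 1: Extend key: LPHTLP
Step 2: Decrypt each letter (c - k) mod 26:
  X(23) - L(11) = (23-11) mod 26 = 12 = M
  D(3) - P(15) = (3-15) mod 26 = 14 = O
  K(10) - H(7) = (10-7) mod 26 = 3 = D
  N(13) - T(19) = (13-19) mod 26 = 20 = U
  W(22) - L(11) = (22-11) mod 26 = 11 = L
  T(19) - P(15) = (19-15) mod 26 = 4 = E
Plaintext: MODULE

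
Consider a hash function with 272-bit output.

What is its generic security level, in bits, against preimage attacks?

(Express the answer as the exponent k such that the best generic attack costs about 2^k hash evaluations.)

Step 1: The hash has a 272-bit output.
Step 2: Preimage resistance means: given a digest h(x), it should be infeasible to find any input that hashes to it.
With a 272-bit output there are 2^272 possible digests, so a generic brute-force preimage search costs about 2^272 evaluations.
Step 3: Security level = 272 bits.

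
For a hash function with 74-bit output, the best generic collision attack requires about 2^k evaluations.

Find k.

Step 1: The hash has a 74-bit output.
Step 2: Collision resistance means it should be infeasible to find any x != y with h(x) = h(y).
By the birthday bound, a generic collision search succeeds after about sqrt(2^74) = 2^(74/2) = 2^37 evaluations.
Step 3: Security level = 37 bits.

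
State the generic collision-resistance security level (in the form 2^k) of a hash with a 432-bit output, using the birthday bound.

Step 1: The birthday paradox gives collision probability ~50% after sqrt(2^n) = 2^(n/2) hashes.
Step 2: For 432-bit output: 2^(432/2) = 2^216.
Step 3: Approximately 2^216 hash computations needed.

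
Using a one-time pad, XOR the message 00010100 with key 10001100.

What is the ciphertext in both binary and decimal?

Step 1: Write out the XOR operation bit by bit:
  Message: 00010100
  Key:     10001100
  XOR:     10011000
Step 2: Convert to decimal: 10011000 = 152.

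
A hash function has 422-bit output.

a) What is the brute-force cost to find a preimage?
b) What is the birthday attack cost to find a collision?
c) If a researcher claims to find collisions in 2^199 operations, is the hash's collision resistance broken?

Step 1: Preimage resistance requires brute-force of 2^422 operations.
Step 2: Collision resistance (birthday bound) = 2^(422/2) = 2^211.
Step 3: The claimed attack costs 2^199 operations.
Step 4: Since 2^199 < 2^211, the claimed attack beats the generic birthday bound, so collision resistance is broken.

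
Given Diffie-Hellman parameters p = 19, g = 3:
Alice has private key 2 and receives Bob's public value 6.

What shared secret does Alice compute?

Step 1: s = B^a mod p = 6^2 mod 19.
  6^1 mod 19 = 6
  6^2 mod 19 = (6 * 6) mod 19 = 17
Result: shared secret = 17.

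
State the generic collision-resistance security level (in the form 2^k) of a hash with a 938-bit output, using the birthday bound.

Step 1: The birthday paradox gives collision probability ~50% after sqrt(2^n) = 2^(n/2) hashes.
Step 2: For 938-bit output: 2^(938/2) = 2^469.
Step 3: Approximately 2^469 hash computations needed.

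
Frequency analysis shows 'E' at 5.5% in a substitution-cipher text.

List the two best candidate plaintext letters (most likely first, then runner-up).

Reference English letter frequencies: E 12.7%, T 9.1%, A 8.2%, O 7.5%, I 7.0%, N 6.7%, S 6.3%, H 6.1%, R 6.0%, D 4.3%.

Step 1: Observed frequency of 'E' is 5.5%.
Step 2: Compute distances to each reference frequency and sort:
  R (6.0%): difference = 0.5% <-- BEST
  H (6.1%): difference = 0.6% <-- RUNNER-UP
  S (6.3%): difference = 0.8%
  N (6.7%): difference = 1.2%
  D (4.3%): difference = 1.2%
Step 3: Most likely is 'R' (6.0%, diff 0.5%); second most likely is 'H' (6.1%, diff 0.6%).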